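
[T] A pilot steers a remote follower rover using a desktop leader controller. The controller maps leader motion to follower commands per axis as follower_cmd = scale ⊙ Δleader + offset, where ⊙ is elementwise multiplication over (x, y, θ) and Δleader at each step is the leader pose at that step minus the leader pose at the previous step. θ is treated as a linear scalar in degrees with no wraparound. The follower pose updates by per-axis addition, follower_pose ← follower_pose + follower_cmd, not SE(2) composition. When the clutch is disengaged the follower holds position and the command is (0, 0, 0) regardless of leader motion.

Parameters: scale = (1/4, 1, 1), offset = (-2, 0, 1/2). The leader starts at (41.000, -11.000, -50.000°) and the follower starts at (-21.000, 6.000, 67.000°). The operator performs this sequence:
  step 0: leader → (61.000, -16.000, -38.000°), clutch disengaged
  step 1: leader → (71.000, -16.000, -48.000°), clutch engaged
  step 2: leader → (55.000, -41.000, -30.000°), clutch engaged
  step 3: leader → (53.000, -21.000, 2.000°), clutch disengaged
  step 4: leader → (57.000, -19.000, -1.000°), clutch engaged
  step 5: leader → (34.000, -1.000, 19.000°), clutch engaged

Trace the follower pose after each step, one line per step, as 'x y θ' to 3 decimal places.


step 0: Δleader=(20.000, -5.000, 12.000°), disengaged; cmd=(0,0,0) → follower holds at (-21.000, 6.000, 67.000°)
step 1: Δleader=(10.000, 0.000, -10.000°), engaged; cmd=(0.500, 0.000, -9.500°) → follower=(-20.500, 6.000, 57.500°)
step 2: Δleader=(-16.000, -25.000, 18.000°), engaged; cmd=(-6.000, -25.000, 18.500°) → follower=(-26.500, -19.000, 76.000°)
step 3: Δleader=(-2.000, 20.000, 32.000°), disengaged; cmd=(0,0,0) → follower holds at (-26.500, -19.000, 76.000°)
step 4: Δleader=(4.000, 2.000, -3.000°), engaged; cmd=(-1.000, 2.000, -2.500°) → follower=(-27.500, -17.000, 73.500°)
step 5: Δleader=(-23.000, 18.000, 20.000°), engaged; cmd=(-7.750, 18.000, 20.500°) → follower=(-35.250, 1.000, 94.000°)

-21.000 6.000 67.000
-20.500 6.000 57.500
-26.500 -19.000 76.000
-26.500 -19.000 76.000
-27.500 -17.000 73.500
-35.250 1.000 94.000


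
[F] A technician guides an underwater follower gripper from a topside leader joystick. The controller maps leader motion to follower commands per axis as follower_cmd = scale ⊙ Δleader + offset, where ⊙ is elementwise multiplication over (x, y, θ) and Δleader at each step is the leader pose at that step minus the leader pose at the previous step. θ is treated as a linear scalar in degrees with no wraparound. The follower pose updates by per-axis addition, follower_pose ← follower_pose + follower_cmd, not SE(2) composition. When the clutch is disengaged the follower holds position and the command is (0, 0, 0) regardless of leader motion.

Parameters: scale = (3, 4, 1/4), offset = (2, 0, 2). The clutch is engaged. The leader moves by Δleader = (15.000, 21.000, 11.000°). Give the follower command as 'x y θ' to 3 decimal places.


axis x: 3·15.000 + 2 = 47.000
axis y: 4·21.000 + 0 = 84.000
axis θ: 1/4·11.000 + 2 = 4.750

47.000 84.000 4.750


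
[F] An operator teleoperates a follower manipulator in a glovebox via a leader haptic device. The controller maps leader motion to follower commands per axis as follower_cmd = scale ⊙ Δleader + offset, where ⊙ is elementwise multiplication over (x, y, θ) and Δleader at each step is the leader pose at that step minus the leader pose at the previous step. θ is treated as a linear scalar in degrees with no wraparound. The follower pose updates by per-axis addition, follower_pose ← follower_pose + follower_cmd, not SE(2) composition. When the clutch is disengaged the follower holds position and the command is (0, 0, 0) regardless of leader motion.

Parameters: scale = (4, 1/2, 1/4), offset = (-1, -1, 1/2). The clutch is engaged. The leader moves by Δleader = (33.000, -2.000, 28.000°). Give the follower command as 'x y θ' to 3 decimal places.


axis x: 4·33.000 + -1 = 131.000
axis y: 1/2·-2.000 + -1 = -2.000
axis θ: 1/4·28.000 + 1/2 = 7.500

131.000 -2.000 7.500


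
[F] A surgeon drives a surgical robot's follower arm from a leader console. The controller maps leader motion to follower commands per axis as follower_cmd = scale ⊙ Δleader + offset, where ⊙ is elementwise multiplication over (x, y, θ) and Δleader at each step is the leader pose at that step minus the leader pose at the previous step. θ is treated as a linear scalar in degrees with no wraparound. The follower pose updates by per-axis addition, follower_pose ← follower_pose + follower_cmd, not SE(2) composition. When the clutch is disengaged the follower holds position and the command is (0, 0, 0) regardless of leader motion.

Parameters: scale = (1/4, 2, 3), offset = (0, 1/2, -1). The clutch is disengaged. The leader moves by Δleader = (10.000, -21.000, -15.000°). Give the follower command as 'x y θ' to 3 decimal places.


clutch disengaged → follower holds; cmd = (0, 0, 0)

0.000 0.000 0.000


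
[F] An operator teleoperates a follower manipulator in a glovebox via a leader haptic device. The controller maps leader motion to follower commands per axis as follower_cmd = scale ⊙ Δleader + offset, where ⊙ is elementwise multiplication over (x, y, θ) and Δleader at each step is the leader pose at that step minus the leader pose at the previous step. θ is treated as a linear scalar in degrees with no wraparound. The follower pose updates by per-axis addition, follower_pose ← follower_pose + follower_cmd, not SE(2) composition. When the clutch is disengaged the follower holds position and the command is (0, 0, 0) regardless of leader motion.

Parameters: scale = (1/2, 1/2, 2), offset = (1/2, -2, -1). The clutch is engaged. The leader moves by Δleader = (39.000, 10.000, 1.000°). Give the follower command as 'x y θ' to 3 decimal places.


axis x: 1/2·39.000 + 1/2 = 20.000
axis y: 1/2·10.000 + -2 = 3.000
axis θ: 2·1.000 + -1 = 1.000

20.000 3.000 1.000


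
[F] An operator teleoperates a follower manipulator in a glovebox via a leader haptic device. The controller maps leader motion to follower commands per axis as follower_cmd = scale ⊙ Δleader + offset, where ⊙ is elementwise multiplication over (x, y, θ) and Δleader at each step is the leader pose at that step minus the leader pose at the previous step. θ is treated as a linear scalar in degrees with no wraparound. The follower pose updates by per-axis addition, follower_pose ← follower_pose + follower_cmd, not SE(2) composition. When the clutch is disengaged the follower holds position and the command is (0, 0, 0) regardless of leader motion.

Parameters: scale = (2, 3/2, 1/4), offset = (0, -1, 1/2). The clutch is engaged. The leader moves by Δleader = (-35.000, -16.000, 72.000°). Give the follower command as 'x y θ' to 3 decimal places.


-70.000 -25.000 18.500

axis x: 2·-35.000 + 0 = -70.000
axis y: 3/2·-16.000 + -1 = -25.000
axis θ: 1/4·72.000 + 1/2 = 18.500


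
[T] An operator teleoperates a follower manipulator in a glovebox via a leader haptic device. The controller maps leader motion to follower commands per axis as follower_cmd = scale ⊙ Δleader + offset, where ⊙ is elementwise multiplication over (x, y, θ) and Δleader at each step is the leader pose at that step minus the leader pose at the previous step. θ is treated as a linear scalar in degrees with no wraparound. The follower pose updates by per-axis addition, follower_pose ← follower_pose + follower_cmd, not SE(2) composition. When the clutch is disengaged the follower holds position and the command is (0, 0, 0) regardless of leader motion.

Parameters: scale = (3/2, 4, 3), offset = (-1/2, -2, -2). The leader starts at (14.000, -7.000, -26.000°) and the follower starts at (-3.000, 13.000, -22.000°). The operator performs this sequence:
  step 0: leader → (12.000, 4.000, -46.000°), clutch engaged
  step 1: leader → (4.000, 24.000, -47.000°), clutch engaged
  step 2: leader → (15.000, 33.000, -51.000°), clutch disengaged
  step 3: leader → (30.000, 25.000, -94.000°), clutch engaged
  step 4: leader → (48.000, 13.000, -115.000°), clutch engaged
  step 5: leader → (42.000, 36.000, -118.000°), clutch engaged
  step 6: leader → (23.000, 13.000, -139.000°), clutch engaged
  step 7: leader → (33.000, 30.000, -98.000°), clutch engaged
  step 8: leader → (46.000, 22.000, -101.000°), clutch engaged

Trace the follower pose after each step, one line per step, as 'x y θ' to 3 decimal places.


step 0: Δleader=(-2.000, 11.000, -20.000°), engaged; cmd=(-3.500, 42.000, -62.000°) → follower=(-6.500, 55.000, -84.000°)
step 1: Δleader=(-8.000, 20.000, -1.000°), engaged; cmd=(-12.500, 78.000, -5.000°) → follower=(-19.000, 133.000, -89.000°)
step 2: Δleader=(11.000, 9.000, -4.000°), disengaged; cmd=(0,0,0) → follower holds at (-19.000, 133.000, -89.000°)
step 3: Δleader=(15.000, -8.000, -43.000°), engaged; cmd=(22.000, -34.000, -131.000°) → follower=(3.000, 99.000, -220.000°)
step 4: Δleader=(18.000, -12.000, -21.000°), engaged; cmd=(26.500, -50.000, -65.000°) → follower=(29.500, 49.000, -285.000°)
step 5: Δleader=(-6.000, 23.000, -3.000°), engaged; cmd=(-9.500, 90.000, -11.000°) → follower=(20.000, 139.000, -296.000°)
step 6: Δleader=(-19.000, -23.000, -21.000°), engaged; cmd=(-29.000, -94.000, -65.000°) → follower=(-9.000, 45.000, -361.000°)
step 7: Δleader=(10.000, 17.000, 41.000°), engaged; cmd=(14.500, 66.000, 121.000°) → follower=(5.500, 111.000, -240.000°)
step 8: Δleader=(13.000, -8.000, -3.000°), engaged; cmd=(19.000, -34.000, -11.000°) → follower=(24.500, 77.000, -251.000°)

-6.500 55.000 -84.000
-19.000 133.000 -89.000
-19.000 133.000 -89.000
3.000 99.000 -220.000
29.500 49.000 -285.000
20.000 139.000 -296.000
-9.000 45.000 -361.000
5.500 111.000 -240.000
24.500 77.000 -251.000


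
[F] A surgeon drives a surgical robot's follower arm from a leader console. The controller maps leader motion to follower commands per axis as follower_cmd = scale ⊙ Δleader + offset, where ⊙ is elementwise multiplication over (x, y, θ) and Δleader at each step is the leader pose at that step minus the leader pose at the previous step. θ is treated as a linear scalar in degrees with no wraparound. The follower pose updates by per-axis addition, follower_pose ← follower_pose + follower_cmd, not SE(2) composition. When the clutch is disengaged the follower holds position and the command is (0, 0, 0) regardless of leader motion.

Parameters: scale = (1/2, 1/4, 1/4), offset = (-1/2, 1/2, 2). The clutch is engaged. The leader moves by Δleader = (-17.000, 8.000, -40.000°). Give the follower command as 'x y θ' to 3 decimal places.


-9.000 2.500 -8.000

axis x: 1/2·-17.000 + -1/2 = -9.000
axis y: 1/4·8.000 + 1/2 = 2.500
axis θ: 1/4·-40.000 + 2 = -8.000


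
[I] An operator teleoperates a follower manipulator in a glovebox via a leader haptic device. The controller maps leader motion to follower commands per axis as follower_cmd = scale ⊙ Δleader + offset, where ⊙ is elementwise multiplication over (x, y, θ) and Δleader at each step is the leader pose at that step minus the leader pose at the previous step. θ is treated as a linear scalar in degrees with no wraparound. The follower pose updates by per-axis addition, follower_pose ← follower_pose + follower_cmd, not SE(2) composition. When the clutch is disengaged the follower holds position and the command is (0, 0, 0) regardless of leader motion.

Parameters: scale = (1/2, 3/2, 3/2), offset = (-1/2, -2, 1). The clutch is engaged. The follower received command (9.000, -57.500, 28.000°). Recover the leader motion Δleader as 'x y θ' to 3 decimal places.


19.000 -37.000 18.000

axis x: (9.000 − -1/2) / (1/2) = 19.000
axis y: (-57.500 − -2) / (3/2) = -37.000
axis θ: (28.000 − 1) / (3/2) = 18.000


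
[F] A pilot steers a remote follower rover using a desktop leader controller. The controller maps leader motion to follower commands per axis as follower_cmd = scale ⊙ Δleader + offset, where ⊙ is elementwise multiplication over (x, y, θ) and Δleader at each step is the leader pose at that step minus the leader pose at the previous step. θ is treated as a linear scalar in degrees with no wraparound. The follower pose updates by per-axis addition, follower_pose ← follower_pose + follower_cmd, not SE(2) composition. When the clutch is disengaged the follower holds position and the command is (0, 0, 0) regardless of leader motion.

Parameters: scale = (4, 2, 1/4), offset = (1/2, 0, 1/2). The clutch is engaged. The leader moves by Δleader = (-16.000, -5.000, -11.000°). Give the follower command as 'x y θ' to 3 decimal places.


axis x: 4·-16.000 + 1/2 = -63.500
axis y: 2·-5.000 + 0 = -10.000
axis θ: 1/4·-11.000 + 1/2 = -2.250

-63.500 -10.000 -2.250


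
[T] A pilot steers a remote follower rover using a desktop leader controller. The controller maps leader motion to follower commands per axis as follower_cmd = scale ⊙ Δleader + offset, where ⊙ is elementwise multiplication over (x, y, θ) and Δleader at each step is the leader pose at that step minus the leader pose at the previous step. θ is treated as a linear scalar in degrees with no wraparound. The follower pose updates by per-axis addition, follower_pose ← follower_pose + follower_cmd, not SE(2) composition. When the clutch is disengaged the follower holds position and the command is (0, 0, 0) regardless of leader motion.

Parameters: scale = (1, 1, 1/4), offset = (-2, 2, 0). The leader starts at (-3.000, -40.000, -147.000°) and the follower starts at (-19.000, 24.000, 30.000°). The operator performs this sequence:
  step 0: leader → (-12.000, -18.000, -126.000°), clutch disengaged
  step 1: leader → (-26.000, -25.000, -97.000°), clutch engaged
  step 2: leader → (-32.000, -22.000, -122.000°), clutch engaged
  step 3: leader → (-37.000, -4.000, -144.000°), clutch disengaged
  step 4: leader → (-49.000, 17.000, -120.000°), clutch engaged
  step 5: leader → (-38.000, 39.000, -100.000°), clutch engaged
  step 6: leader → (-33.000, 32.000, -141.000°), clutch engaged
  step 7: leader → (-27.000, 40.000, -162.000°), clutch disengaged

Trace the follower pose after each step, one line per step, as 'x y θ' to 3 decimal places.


-19.000 24.000 30.000
-35.000 19.000 37.250
-43.000 24.000 31.000
-43.000 24.000 31.000
-57.000 47.000 37.000
-48.000 71.000 42.000
-45.000 66.000 31.750
-45.000 66.000 31.750

step 0: Δleader=(-9.000, 22.000, 21.000°), disengaged; cmd=(0,0,0) → follower holds at (-19.000, 24.000, 30.000°)
step 1: Δleader=(-14.000, -7.000, 29.000°), engaged; cmd=(-16.000, -5.000, 7.250°) → follower=(-35.000, 19.000, 37.250°)
step 2: Δleader=(-6.000, 3.000, -25.000°), engaged; cmd=(-8.000, 5.000, -6.250°) → follower=(-43.000, 24.000, 31.000°)
step 3: Δleader=(-5.000, 18.000, -22.000°), disengaged; cmd=(0,0,0) → follower holds at (-43.000, 24.000, 31.000°)
step 4: Δleader=(-12.000, 21.000, 24.000°), engaged; cmd=(-14.000, 23.000, 6.000°) → follower=(-57.000, 47.000, 37.000°)
step 5: Δleader=(11.000, 22.000, 20.000°), engaged; cmd=(9.000, 24.000, 5.000°) → follower=(-48.000, 71.000, 42.000°)
step 6: Δleader=(5.000, -7.000, -41.000°), engaged; cmd=(3.000, -5.000, -10.250°) → follower=(-45.000, 66.000, 31.750°)
step 7: Δleader=(6.000, 8.000, -21.000°), disengaged; cmd=(0,0,0) → follower holds at (-45.000, 66.000, 31.750°)


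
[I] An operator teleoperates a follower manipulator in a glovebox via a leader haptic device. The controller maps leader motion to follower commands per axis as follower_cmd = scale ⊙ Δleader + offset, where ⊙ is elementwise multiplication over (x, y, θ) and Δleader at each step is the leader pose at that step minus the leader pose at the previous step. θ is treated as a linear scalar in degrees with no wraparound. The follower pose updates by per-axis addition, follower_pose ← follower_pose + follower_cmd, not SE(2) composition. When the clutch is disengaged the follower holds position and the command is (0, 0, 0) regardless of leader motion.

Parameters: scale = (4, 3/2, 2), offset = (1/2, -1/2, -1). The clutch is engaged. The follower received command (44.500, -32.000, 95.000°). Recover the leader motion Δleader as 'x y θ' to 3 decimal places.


axis x: (44.500 − 1/2) / (4) = 11.000
axis y: (-32.000 − -1/2) / (3/2) = -21.000
axis θ: (95.000 − -1) / (2) = 48.000

11.000 -21.000 48.000


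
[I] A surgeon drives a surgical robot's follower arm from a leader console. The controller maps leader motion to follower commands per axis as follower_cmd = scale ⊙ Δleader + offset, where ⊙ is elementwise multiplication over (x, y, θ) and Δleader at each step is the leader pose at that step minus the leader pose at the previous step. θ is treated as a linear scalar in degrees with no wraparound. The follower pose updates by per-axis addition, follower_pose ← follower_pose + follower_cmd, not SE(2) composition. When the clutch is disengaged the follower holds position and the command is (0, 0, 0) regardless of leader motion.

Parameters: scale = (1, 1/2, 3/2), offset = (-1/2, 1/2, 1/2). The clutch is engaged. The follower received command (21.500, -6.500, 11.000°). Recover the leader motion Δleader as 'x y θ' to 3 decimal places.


axis x: (21.500 − -1/2) / (1) = 22.000
axis y: (-6.500 − 1/2) / (1/2) = -14.000
axis θ: (11.000 − 1/2) / (3/2) = 7.000

22.000 -14.000 7.000


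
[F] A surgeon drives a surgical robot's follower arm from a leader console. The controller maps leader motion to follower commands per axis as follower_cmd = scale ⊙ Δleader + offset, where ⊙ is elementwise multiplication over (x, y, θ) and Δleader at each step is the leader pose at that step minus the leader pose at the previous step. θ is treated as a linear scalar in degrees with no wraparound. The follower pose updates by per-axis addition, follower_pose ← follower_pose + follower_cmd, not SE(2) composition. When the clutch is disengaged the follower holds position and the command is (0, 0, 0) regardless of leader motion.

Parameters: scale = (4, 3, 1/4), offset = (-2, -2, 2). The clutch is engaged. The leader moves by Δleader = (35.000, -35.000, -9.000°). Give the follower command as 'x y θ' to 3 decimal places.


axis x: 4·35.000 + -2 = 138.000
axis y: 3·-35.000 + -2 = -107.000
axis θ: 1/4·-9.000 + 2 = -0.250

138.000 -107.000 -0.250


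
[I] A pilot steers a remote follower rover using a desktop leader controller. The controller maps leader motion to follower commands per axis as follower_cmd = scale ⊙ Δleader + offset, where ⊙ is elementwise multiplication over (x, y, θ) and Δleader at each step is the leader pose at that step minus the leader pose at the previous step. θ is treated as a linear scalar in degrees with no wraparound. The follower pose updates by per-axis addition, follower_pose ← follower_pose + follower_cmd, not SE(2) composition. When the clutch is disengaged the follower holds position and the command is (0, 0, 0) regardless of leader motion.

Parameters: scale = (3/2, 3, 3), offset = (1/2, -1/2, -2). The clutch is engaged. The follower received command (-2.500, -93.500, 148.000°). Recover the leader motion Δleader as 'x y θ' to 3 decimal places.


-2.000 -31.000 50.000

axis x: (-2.500 − 1/2) / (3/2) = -2.000
axis y: (-93.500 − -1/2) / (3) = -31.000
axis θ: (148.000 − -2) / (3) = 50.000


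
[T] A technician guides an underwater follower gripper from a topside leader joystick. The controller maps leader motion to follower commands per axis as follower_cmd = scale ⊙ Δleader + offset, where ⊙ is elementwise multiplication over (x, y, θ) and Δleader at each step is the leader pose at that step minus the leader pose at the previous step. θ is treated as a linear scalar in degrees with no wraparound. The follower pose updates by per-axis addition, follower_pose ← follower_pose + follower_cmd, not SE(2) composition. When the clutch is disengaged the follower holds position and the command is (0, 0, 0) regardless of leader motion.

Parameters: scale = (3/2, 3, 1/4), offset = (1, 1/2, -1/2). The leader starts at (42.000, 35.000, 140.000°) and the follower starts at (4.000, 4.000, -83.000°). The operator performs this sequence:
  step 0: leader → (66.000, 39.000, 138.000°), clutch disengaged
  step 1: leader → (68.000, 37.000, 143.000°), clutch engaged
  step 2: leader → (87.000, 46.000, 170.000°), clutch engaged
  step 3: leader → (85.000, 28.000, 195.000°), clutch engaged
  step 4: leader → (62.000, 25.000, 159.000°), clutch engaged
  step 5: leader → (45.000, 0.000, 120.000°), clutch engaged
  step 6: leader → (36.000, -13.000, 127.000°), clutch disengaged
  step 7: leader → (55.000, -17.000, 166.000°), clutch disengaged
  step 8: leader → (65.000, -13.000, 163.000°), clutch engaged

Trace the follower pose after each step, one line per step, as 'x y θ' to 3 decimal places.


4.000 4.000 -83.000
8.000 -1.500 -82.250
37.500 26.000 -76.000
35.500 -27.500 -70.250
2.000 -36.000 -79.750
-22.500 -110.500 -90.000
-22.500 -110.500 -90.000
-22.500 -110.500 -90.000
-6.500 -98.000 -91.250

step 0: Δleader=(24.000, 4.000, -2.000°), disengaged; cmd=(0,0,0) → follower holds at (4.000, 4.000, -83.000°)
step 1: Δleader=(2.000, -2.000, 5.000°), engaged; cmd=(4.000, -5.500, 0.750°) → follower=(8.000, -1.500, -82.250°)
step 2: Δleader=(19.000, 9.000, 27.000°), engaged; cmd=(29.500, 27.500, 6.250°) → follower=(37.500, 26.000, -76.000°)
step 3: Δleader=(-2.000, -18.000, 25.000°), engaged; cmd=(-2.000, -53.500, 5.750°) → follower=(35.500, -27.500, -70.250°)
step 4: Δleader=(-23.000, -3.000, -36.000°), engaged; cmd=(-33.500, -8.500, -9.500°) → follower=(2.000, -36.000, -79.750°)
step 5: Δleader=(-17.000, -25.000, -39.000°), engaged; cmd=(-24.500, -74.500, -10.250°) → follower=(-22.500, -110.500, -90.000°)
step 6: Δleader=(-9.000, -13.000, 7.000°), disengaged; cmd=(0,0,0) → follower holds at (-22.500, -110.500, -90.000°)
step 7: Δleader=(19.000, -4.000, 39.000°), disengaged; cmd=(0,0,0) → follower holds at (-22.500, -110.500, -90.000°)
step 8: Δleader=(10.000, 4.000, -3.000°), engaged; cmd=(16.000, 12.500, -1.250°) → follower=(-6.500, -98.000, -91.250°)


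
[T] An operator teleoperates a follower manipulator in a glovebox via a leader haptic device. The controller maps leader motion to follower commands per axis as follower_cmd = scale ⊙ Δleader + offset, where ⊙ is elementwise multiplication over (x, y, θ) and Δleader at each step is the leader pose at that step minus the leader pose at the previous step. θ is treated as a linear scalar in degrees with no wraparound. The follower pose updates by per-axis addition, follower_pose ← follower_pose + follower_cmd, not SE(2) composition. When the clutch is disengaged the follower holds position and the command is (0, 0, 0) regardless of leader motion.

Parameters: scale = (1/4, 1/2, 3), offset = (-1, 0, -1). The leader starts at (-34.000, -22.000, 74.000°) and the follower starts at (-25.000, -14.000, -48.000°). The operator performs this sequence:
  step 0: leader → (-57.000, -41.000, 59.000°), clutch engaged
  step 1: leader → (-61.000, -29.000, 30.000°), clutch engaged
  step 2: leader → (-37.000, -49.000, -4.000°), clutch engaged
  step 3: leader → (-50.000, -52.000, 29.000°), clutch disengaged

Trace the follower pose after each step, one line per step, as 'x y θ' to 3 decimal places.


-31.750 -23.500 -94.000
-33.750 -17.500 -182.000
-28.750 -27.500 -285.000
-28.750 -27.500 -285.000

step 0: Δleader=(-23.000, -19.000, -15.000°), engaged; cmd=(-6.750, -9.500, -46.000°) → follower=(-31.750, -23.500, -94.000°)
step 1: Δleader=(-4.000, 12.000, -29.000°), engaged; cmd=(-2.000, 6.000, -88.000°) → follower=(-33.750, -17.500, -182.000°)
step 2: Δleader=(24.000, -20.000, -34.000°), engaged; cmd=(5.000, -10.000, -103.000°) → follower=(-28.750, -27.500, -285.000°)
step 3: Δleader=(-13.000, -3.000, 33.000°), disengaged; cmd=(0,0,0) → follower holds at (-28.750, -27.500, -285.000°)


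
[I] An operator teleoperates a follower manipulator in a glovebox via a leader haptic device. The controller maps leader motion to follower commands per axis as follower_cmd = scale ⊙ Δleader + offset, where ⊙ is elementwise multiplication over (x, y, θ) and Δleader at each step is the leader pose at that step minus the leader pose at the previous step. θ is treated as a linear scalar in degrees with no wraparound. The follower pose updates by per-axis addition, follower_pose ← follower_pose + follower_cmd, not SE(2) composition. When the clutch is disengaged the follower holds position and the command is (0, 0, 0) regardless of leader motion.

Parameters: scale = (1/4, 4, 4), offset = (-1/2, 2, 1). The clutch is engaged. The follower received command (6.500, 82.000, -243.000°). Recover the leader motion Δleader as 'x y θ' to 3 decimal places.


axis x: (6.500 − -1/2) / (1/4) = 28.000
axis y: (82.000 − 2) / (4) = 20.000
axis θ: (-243.000 − 1) / (4) = -61.000

28.000 20.000 -61.000


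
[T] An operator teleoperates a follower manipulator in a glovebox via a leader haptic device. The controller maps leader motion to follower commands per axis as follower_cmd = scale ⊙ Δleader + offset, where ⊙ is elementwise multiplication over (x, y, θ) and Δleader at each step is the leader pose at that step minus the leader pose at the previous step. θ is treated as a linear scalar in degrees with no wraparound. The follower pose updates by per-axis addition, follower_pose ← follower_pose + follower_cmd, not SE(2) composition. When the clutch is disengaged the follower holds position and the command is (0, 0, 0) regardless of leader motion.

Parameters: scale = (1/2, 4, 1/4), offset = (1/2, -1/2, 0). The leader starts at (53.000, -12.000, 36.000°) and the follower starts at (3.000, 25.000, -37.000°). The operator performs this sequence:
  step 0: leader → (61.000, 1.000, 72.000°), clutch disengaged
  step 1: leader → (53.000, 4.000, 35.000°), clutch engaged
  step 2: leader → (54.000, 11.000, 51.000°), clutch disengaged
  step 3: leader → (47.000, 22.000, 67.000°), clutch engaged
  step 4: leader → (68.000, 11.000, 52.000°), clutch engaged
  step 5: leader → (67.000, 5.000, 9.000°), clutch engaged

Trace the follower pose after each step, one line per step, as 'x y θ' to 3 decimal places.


3.000 25.000 -37.000
-0.500 36.500 -46.250
-0.500 36.500 -46.250
-3.500 80.000 -42.250
7.500 35.500 -46.000
7.500 11.000 -56.750

step 0: Δleader=(8.000, 13.000, 36.000°), disengaged; cmd=(0,0,0) → follower holds at (3.000, 25.000, -37.000°)
step 1: Δleader=(-8.000, 3.000, -37.000°), engaged; cmd=(-3.500, 11.500, -9.250°) → follower=(-0.500, 36.500, -46.250°)
step 2: Δleader=(1.000, 7.000, 16.000°), disengaged; cmd=(0,0,0) → follower holds at (-0.500, 36.500, -46.250°)
step 3: Δleader=(-7.000, 11.000, 16.000°), engaged; cmd=(-3.000, 43.500, 4.000°) → follower=(-3.500, 80.000, -42.250°)
step 4: Δleader=(21.000, -11.000, -15.000°), engaged; cmd=(11.000, -44.500, -3.750°) → follower=(7.500, 35.500, -46.000°)
step 5: Δleader=(-1.000, -6.000, -43.000°), engaged; cmd=(0.000, -24.500, -10.750°) → follower=(7.500, 11.000, -56.750°)


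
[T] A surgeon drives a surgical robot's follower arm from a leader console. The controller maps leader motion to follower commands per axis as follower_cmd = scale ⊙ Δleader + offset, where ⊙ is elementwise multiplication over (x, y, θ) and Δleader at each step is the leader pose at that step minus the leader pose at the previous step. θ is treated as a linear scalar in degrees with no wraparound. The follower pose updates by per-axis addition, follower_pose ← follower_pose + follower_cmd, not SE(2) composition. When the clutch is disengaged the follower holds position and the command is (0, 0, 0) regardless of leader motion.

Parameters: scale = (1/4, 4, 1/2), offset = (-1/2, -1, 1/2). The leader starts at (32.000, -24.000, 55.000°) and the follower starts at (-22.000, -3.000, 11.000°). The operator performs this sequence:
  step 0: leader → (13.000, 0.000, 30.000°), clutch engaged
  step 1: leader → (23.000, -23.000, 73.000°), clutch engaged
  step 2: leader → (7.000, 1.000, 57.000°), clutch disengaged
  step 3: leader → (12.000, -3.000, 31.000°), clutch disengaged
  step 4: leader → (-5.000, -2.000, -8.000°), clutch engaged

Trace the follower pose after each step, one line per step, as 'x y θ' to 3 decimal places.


step 0: Δleader=(-19.000, 24.000, -25.000°), engaged; cmd=(-5.250, 95.000, -12.000°) → follower=(-27.250, 92.000, -1.000°)
step 1: Δleader=(10.000, -23.000, 43.000°), engaged; cmd=(2.000, -93.000, 22.000°) → follower=(-25.250, -1.000, 21.000°)
step 2: Δleader=(-16.000, 24.000, -16.000°), disengaged; cmd=(0,0,0) → follower holds at (-25.250, -1.000, 21.000°)
step 3: Δleader=(5.000, -4.000, -26.000°), disengaged; cmd=(0,0,0) → follower holds at (-25.250, -1.000, 21.000°)
step 4: Δleader=(-17.000, 1.000, -39.000°), engaged; cmd=(-4.750, 3.000, -19.000°) → follower=(-30.000, 2.000, 2.000°)

-27.250 92.000 -1.000
-25.250 -1.000 21.000
-25.250 -1.000 21.000
-25.250 -1.000 21.000
-30.000 2.000 2.000


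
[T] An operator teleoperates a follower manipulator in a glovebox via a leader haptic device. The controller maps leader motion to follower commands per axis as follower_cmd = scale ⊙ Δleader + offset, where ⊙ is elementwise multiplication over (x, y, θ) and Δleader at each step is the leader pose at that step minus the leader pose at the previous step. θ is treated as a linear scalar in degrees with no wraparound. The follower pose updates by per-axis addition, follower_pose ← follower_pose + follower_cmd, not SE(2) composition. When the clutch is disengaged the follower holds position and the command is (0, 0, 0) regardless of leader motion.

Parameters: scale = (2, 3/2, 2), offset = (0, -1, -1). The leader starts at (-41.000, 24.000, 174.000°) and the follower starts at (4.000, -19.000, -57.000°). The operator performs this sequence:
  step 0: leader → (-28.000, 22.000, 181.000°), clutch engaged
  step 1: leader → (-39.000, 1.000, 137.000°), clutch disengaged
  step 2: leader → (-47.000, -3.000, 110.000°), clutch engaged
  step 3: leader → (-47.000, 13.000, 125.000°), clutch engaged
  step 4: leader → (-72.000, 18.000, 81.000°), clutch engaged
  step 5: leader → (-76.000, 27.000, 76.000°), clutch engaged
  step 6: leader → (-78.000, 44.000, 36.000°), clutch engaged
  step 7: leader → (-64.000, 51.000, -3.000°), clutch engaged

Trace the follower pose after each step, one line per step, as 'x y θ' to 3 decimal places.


30.000 -23.000 -44.000
30.000 -23.000 -44.000
14.000 -30.000 -99.000
14.000 -7.000 -70.000
-36.000 -0.500 -159.000
-44.000 12.000 -170.000
-48.000 36.500 -251.000
-20.000 46.000 -330.000

step 0: Δleader=(13.000, -2.000, 7.000°), engaged; cmd=(26.000, -4.000, 13.000°) → follower=(30.000, -23.000, -44.000°)
step 1: Δleader=(-11.000, -21.000, -44.000°), disengaged; cmd=(0,0,0) → follower holds at (30.000, -23.000, -44.000°)
step 2: Δleader=(-8.000, -4.000, -27.000°), engaged; cmd=(-16.000, -7.000, -55.000°) → follower=(14.000, -30.000, -99.000°)
step 3: Δleader=(0.000, 16.000, 15.000°), engaged; cmd=(0.000, 23.000, 29.000°) → follower=(14.000, -7.000, -70.000°)
step 4: Δleader=(-25.000, 5.000, -44.000°), engaged; cmd=(-50.000, 6.500, -89.000°) → follower=(-36.000, -0.500, -159.000°)
step 5: Δleader=(-4.000, 9.000, -5.000°), engaged; cmd=(-8.000, 12.500, -11.000°) → follower=(-44.000, 12.000, -170.000°)
step 6: Δleader=(-2.000, 17.000, -40.000°), engaged; cmd=(-4.000, 24.500, -81.000°) → follower=(-48.000, 36.500, -251.000°)
step 7: Δleader=(14.000, 7.000, -39.000°), engaged; cmd=(28.000, 9.500, -79.000°) → follower=(-20.000, 46.000, -330.000°)


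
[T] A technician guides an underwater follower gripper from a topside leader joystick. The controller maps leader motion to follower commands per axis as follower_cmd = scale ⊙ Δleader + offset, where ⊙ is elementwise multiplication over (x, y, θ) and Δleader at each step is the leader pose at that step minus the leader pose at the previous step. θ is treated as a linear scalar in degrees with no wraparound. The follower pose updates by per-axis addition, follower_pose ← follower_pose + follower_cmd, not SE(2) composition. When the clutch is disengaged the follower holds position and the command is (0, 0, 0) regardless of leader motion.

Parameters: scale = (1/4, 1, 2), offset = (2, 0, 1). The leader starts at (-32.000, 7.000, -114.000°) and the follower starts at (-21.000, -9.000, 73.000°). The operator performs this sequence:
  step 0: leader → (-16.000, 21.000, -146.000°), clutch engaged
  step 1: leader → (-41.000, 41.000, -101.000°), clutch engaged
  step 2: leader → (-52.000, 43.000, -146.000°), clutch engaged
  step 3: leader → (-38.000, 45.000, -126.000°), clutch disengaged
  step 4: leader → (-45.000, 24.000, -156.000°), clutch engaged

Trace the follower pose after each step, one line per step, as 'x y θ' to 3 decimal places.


-15.000 5.000 10.000
-19.250 25.000 101.000
-20.000 27.000 12.000
-20.000 27.000 12.000
-19.750 6.000 -47.000

step 0: Δleader=(16.000, 14.000, -32.000°), engaged; cmd=(6.000, 14.000, -63.000°) → follower=(-15.000, 5.000, 10.000°)
step 1: Δleader=(-25.000, 20.000, 45.000°), engaged; cmd=(-4.250, 20.000, 91.000°) → follower=(-19.250, 25.000, 101.000°)
step 2: Δleader=(-11.000, 2.000, -45.000°), engaged; cmd=(-0.750, 2.000, -89.000°) → follower=(-20.000, 27.000, 12.000°)
step 3: Δleader=(14.000, 2.000, 20.000°), disengaged; cmd=(0,0,0) → follower holds at (-20.000, 27.000, 12.000°)
step 4: Δleader=(-7.000, -21.000, -30.000°), engaged; cmd=(0.250, -21.000, -59.000°) → follower=(-19.750, 6.000, -47.000°)


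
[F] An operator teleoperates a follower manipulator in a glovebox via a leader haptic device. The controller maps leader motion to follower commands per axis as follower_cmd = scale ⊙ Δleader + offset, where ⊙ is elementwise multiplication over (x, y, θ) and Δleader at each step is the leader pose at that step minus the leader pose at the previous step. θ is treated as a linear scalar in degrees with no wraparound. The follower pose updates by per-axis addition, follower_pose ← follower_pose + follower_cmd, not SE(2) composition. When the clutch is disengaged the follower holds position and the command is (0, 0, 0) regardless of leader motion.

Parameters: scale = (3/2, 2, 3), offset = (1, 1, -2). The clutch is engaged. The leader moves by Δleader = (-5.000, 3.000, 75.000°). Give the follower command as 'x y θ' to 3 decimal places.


axis x: 3/2·-5.000 + 1 = -6.500
axis y: 2·3.000 + 1 = 7.000
axis θ: 3·75.000 + -2 = 223.000

-6.500 7.000 223.000


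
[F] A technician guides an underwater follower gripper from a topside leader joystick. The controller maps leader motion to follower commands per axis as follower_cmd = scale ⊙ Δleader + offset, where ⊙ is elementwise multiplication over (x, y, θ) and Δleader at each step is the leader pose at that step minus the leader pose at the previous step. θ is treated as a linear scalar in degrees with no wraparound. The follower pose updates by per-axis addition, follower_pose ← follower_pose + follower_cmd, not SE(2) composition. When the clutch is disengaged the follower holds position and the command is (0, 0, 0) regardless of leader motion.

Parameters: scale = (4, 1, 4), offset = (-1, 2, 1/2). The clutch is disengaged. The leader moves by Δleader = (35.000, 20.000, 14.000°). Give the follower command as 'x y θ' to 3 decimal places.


clutch disengaged → follower holds; cmd = (0, 0, 0)

0.000 0.000 0.000


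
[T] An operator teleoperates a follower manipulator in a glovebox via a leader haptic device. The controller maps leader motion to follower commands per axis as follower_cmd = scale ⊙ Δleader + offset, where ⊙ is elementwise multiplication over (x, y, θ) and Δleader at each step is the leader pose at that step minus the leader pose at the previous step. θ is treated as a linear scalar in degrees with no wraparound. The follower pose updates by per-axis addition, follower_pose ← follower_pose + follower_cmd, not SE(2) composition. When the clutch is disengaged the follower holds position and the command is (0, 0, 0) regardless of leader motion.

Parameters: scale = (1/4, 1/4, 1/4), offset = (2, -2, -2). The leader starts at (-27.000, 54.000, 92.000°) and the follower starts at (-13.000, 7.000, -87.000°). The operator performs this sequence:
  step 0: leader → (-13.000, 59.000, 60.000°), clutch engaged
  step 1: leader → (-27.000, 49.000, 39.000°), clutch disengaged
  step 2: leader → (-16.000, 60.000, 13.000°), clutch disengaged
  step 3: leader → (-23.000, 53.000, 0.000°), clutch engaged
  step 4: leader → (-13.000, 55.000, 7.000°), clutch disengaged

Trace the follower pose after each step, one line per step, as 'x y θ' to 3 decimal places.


step 0: Δleader=(14.000, 5.000, -32.000°), engaged; cmd=(5.500, -0.750, -10.000°) → follower=(-7.500, 6.250, -97.000°)
step 1: Δleader=(-14.000, -10.000, -21.000°), disengaged; cmd=(0,0,0) → follower holds at (-7.500, 6.250, -97.000°)
step 2: Δleader=(11.000, 11.000, -26.000°), disengaged; cmd=(0,0,0) → follower holds at (-7.500, 6.250, -97.000°)
step 3: Δleader=(-7.000, -7.000, -13.000°), engaged; cmd=(0.250, -3.750, -5.250°) → follower=(-7.250, 2.500, -102.250°)
step 4: Δleader=(10.000, 2.000, 7.000°), disengaged; cmd=(0,0,0) → follower holds at (-7.250, 2.500, -102.250°)

-7.500 6.250 -97.000
-7.500 6.250 -97.000
-7.500 6.250 -97.000
-7.250 2.500 -102.250
-7.250 2.500 -102.250


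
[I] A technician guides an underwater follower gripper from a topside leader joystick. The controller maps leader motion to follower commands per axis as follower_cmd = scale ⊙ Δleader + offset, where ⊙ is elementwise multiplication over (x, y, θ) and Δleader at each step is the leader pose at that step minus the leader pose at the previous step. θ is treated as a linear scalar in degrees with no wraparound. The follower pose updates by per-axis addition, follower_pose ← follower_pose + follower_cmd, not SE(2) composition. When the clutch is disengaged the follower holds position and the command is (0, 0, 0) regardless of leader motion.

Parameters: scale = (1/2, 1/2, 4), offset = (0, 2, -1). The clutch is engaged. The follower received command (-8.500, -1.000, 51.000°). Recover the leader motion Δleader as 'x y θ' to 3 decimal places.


axis x: (-8.500 − 0) / (1/2) = -17.000
axis y: (-1.000 − 2) / (1/2) = -6.000
axis θ: (51.000 − -1) / (4) = 13.000

-17.000 -6.000 13.000


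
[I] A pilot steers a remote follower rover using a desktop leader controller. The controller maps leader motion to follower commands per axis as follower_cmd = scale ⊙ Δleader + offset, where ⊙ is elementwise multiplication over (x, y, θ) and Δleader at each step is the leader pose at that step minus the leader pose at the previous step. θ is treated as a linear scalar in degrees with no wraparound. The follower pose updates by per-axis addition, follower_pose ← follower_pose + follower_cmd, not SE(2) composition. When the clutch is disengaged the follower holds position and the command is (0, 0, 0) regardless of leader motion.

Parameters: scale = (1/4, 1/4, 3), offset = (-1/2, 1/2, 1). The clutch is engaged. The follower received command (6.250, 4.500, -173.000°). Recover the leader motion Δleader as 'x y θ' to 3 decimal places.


27.000 16.000 -58.000

axis x: (6.250 − -1/2) / (1/4) = 27.000
axis y: (4.500 − 1/2) / (1/4) = 16.000
axis θ: (-173.000 − 1) / (3) = -58.000


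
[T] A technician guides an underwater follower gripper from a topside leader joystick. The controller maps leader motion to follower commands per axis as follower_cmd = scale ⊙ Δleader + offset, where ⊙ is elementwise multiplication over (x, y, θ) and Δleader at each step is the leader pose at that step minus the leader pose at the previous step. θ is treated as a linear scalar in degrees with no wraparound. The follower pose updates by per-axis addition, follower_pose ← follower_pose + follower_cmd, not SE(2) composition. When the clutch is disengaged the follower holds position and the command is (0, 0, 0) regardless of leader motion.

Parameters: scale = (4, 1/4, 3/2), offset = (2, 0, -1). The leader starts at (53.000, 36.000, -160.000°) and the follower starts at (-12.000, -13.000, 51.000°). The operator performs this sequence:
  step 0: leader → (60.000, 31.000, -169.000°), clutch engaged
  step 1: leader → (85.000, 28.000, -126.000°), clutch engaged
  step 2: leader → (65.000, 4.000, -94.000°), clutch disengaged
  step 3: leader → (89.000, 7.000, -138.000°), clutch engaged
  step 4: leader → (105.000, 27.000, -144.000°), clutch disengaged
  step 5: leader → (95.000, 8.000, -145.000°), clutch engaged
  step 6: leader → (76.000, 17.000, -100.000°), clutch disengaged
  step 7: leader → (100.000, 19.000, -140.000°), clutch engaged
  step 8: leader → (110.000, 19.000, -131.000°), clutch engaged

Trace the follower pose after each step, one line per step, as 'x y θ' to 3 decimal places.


18.000 -14.250 36.500
120.000 -15.000 100.000
120.000 -15.000 100.000
218.000 -14.250 33.000
218.000 -14.250 33.000
180.000 -19.000 30.500
180.000 -19.000 30.500
278.000 -18.500 -30.500
320.000 -18.500 -18.000

step 0: Δleader=(7.000, -5.000, -9.000°), engaged; cmd=(30.000, -1.250, -14.500°) → follower=(18.000, -14.250, 36.500°)
step 1: Δleader=(25.000, -3.000, 43.000°), engaged; cmd=(102.000, -0.750, 63.500°) → follower=(120.000, -15.000, 100.000°)
step 2: Δleader=(-20.000, -24.000, 32.000°), disengaged; cmd=(0,0,0) → follower holds at (120.000, -15.000, 100.000°)
step 3: Δleader=(24.000, 3.000, -44.000°), engaged; cmd=(98.000, 0.750, -67.000°) → follower=(218.000, -14.250, 33.000°)
step 4: Δleader=(16.000, 20.000, -6.000°), disengaged; cmd=(0,0,0) → follower holds at (218.000, -14.250, 33.000°)
step 5: Δleader=(-10.000, -19.000, -1.000°), engaged; cmd=(-38.000, -4.750, -2.500°) → follower=(180.000, -19.000, 30.500°)
step 6: Δleader=(-19.000, 9.000, 45.000°), disengaged; cmd=(0,0,0) → follower holds at (180.000, -19.000, 30.500°)
step 7: Δleader=(24.000, 2.000, -40.000°), engaged; cmd=(98.000, 0.500, -61.000°) → follower=(278.000, -18.500, -30.500°)
step 8: Δleader=(10.000, 0.000, 9.000°), engaged; cmd=(42.000, 0.000, 12.500°) → follower=(320.000, -18.500, -18.000°)
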